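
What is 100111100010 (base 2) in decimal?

Sum of powers of 2 for each 1-bit:
2^1 + 2^5 + 2^6 + 2^7 + 2^8 + 2^11
= 2 + 32 + 64 + 128 + 256 + 2048
= 2530



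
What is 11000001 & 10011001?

AND: 1 only when both bits are 1
  11000001
& 10011001
----------
  10000001
Decimal: 193 & 153 = 129



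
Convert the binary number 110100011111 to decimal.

Sum of powers of 2 for each 1-bit:
2^0 + 2^1 + 2^2 + 2^3 + 2^4 + 2^8 + 2^10 + 2^11
= 1 + 2 + 4 + 8 + 16 + 256 + 1024 + 2048
= 3359



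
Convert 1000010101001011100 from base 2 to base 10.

Sum of powers of 2 for each 1-bit:
2^2 + 2^3 + 2^4 + 2^6 + 2^9 + 2^11 + 2^13 + 2^18
= 4 + 8 + 16 + 64 + 512 + 2048 + 8192 + 262144
= 272988



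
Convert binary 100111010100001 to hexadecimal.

Group into 4-bit nibbles from right:
  0100 = 4
  1110 = E
  1010 = A
  0001 = 1
Result: 4EA1



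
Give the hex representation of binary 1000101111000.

Group into 4-bit nibbles from right:
  0001 = 1
  0001 = 1
  0111 = 7
  1000 = 8
Result: 1178



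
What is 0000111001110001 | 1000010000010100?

OR: 1 when either bit is 1
  0000111001110001
| 1000010000010100
------------------
  1000111001110101
Decimal: 3697 | 33812 = 36469



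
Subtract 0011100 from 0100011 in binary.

Method 1 - Direct subtraction (column by column from the right: bit − bit − borrow-in; if negative, add 2 and borrow 1 from the next column):
borrow: 0111000
        0100011
-       0011100
---------------
        0000111

Method 2 - Add two's complement:
Two's complement of 0011100: invert → 1100011, add 1 → 1100100
  0100011
+ 1100100
---------
 10000111  (end carry out of the top bit = 1)
Discarding the end carry: 0000111
Decimal check:
  0100011 = 32 + 2 + 1 = 35
  0011100 = 16 + 8 + 4 = 28
  35 - 28 = 7, and 0000111 = 4 + 2 + 1 = 7 ✓



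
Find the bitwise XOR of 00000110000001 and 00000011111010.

XOR: 1 when bits differ
  00000110000001
^ 00000011111010
----------------
  00000101111011
Decimal: 385 ^ 250 = 379



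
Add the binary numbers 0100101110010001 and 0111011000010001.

Add column by column from the right: bit + bit + carry-in; write the sum mod 2, carry 1 when the sum is 2 or 3.
carry:  1111110000100010
        0100101110010001
+       0111011000010001
------------------------
       01100000110100010
(the carry out of the leftmost column, 0, becomes the leading bit)
Decimal check:
  0100101110010001 = 16384 + 2048 + 512 + 256 + 128 + 16 + 1 = 19345
  0111011000010001 = 16384 + 8192 + 4096 + 1024 + 512 + 16 + 1 = 30225
  19345 + 30225 = 49570, and 01100000110100010 = 32768 + 16384 + 256 + 128 + 32 + 2 = 49570 ✓



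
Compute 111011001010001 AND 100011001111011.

AND: 1 only when both bits are 1
  111011001010001
& 100011001111011
-----------------
  100011001010001
Decimal: 30289 & 18043 = 18001



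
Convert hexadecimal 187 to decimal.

Expand by place value (powers of 16):
187 = 1 × 16^2 + 8 × 16^1 + 7 × 16^0
= 1 × 256 + 8 × 16 + 7 × 1
= 256 + 128 + 7
= 391



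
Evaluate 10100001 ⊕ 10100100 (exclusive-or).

XOR: 1 when bits differ
  10100001
^ 10100100
----------
  00000101
Decimal: 161 ^ 164 = 5



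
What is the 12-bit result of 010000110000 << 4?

Original: 010000110000 (decimal 1072)
Shift left by 4 positions
Append 4 zeros on the right and drop the 4 high bits that overflow the 12-bit width
Result: 001100000000 (decimal 768)
Equivalent: 1072 << 4 = 1072 × 2^4 = 17152, truncated to 12 bits = 768



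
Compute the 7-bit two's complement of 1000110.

Original (sign bit 1, negative): 1000110
Step 1 - Invert all bits: 0111001
Step 2 - Add 1: 0111010
Verification: 1000110 + 0111010 = 10000000; discarding the end carry (carry out of the top bit) leaves the 7-bit value 0000000, as required for x + (-x)



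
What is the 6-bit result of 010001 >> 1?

Original: 010001 (decimal 17)
Shift right by 1 position
Drop the 1 low bit; fill with zero on the left
Result: 001000 (decimal 8)
Equivalent: 17 >> 1 = 17 ÷ 2^1 = 8



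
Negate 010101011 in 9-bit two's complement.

Original: 010101011
Step 1 - Invert all bits: 101010100
Step 2 - Add 1: 101010101
Verification: 010101011 + 101010101 = 1000000000; discarding the end carry (carry out of the top bit) leaves the 9-bit value 000000000, as required for x + (-x)



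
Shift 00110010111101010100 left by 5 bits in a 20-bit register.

Original: 00110010111101010100 (decimal 208724)
Shift left by 5 positions
Append 5 zeros on the right and drop the 5 high bits that overflow the 20-bit width
Result: 01011110101010000000 (decimal 387712)
Equivalent: 208724 << 5 = 208724 × 2^5 = 6679168, truncated to 20 bits = 387712



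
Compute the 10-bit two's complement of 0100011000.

Original: 0100011000
Step 1 - Invert all bits: 1011100111
Step 2 - Add 1: 1011101000
Verification: 0100011000 + 1011101000 = 10000000000; discarding the end carry (carry out of the top bit) leaves the 10-bit value 0000000000, as required for x + (-x)



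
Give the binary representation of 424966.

Using repeated division by 2:
424966 ÷ 2 = 212483 remainder 0
212483 ÷ 2 = 106241 remainder 1
106241 ÷ 2 = 53120 remainder 1
53120 ÷ 2 = 26560 remainder 0
26560 ÷ 2 = 13280 remainder 0
13280 ÷ 2 = 6640 remainder 0
6640 ÷ 2 = 3320 remainder 0
3320 ÷ 2 = 1660 remainder 0
1660 ÷ 2 = 830 remainder 0
830 ÷ 2 = 415 remainder 0
415 ÷ 2 = 207 remainder 1
207 ÷ 2 = 103 remainder 1
103 ÷ 2 = 51 remainder 1
51 ÷ 2 = 25 remainder 1
25 ÷ 2 = 12 remainder 1
12 ÷ 2 = 6 remainder 0
6 ÷ 2 = 3 remainder 0
3 ÷ 2 = 1 remainder 1
1 ÷ 2 = 0 remainder 1
Reading remainders bottom to top: 1100111110000000110



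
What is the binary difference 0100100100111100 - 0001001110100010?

Method 1 - Direct subtraction (column by column from the right: bit − bit − borrow-in; if negative, add 2 and borrow 1 from the next column):
borrow: 0110111100000100
        0100100100111100
-       0001001110100010
------------------------
        0011010110011010

Method 2 - Add two's complement:
Two's complement of 0001001110100010: invert → 1110110001011101, add 1 → 1110110001011110
  0100100100111100
+ 1110110001011110
------------------
 10011010110011010  (end carry out of the top bit = 1)
Discarding the end carry: 0011010110011010
Decimal check:
  0100100100111100 = 16384 + 2048 + 256 + 32 + 16 + 8 + 4 = 18748
  0001001110100010 = 4096 + 512 + 256 + 128 + 32 + 2 = 5026
  18748 - 5026 = 13722, and 0011010110011010 = 8192 + 4096 + 1024 + 256 + 128 + 16 + 8 + 2 = 13722 ✓



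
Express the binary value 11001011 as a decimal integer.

Sum of powers of 2 for each 1-bit:
2^0 + 2^1 + 2^3 + 2^6 + 2^7
= 1 + 2 + 8 + 64 + 128
= 203



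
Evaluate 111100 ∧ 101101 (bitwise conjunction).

AND: 1 only when both bits are 1
  111100
& 101101
--------
  101100
Decimal: 60 & 45 = 44



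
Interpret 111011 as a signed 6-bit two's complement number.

Binary: 111011
Sign bit: 1 (negative)
Invert: 000100
Add 1:  000101
Magnitude: 000101 = 4 + 1 = 5
Value: -5



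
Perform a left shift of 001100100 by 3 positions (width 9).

Original: 001100100 (decimal 100)
Shift left by 3 positions
Append 3 zeros on the right and drop the 3 high bits that overflow the 9-bit width
Result: 100100000 (decimal 288)
Equivalent: 100 << 3 = 100 × 2^3 = 800, truncated to 9 bits = 288



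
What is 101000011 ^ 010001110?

XOR: 1 when bits differ
  101000011
^ 010001110
-----------
  111001101
Decimal: 323 ^ 142 = 461



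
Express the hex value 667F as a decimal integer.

Expand by place value (powers of 16):
Digit values: F = 15
667F = 6 × 16^3 + 6 × 16^2 + 7 × 16^1 + 15 × 16^0
= 6 × 4096 + 6 × 256 + 7 × 16 + 15 × 1
= 24576 + 1536 + 112 + 15
= 26239



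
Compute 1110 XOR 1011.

XOR: 1 when bits differ
  1110
^ 1011
------
  0101
Decimal: 14 ^ 11 = 5



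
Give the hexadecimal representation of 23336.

Using repeated division by 16 (digits 10–15 are A–F):
23336 ÷ 16 = 1458 remainder 8
1458 ÷ 16 = 91 remainder 2
91 ÷ 16 = 5 remainder 11 (B)
5 ÷ 16 = 0 remainder 5
Reading remainders bottom to top: 5B28



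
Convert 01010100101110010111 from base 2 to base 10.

Sum of powers of 2 for each 1-bit:
2^0 + 2^1 + 2^2 + 2^4 + 2^7 + 2^8 + 2^9 + 2^11 + 2^14 + 2^16 + 2^18
= 1 + 2 + 4 + 16 + 128 + 256 + 512 + 2048 + 16384 + 65536 + 262144
= 347031



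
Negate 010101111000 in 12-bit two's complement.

Original: 010101111000
Step 1 - Invert all bits: 101010000111
Step 2 - Add 1: 101010001000
Verification: 010101111000 + 101010001000 = 1000000000000; discarding the end carry (carry out of the top bit) leaves the 12-bit value 000000000000, as required for x + (-x)



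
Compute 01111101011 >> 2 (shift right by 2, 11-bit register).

Original: 01111101011 (decimal 1003)
Shift right by 2 positions
Drop the 2 low bits; fill with zeros on the left
Result: 00011111010 (decimal 250)
Equivalent: 1003 >> 2 = 1003 ÷ 2^2 = 250



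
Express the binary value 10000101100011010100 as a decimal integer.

Sum of powers of 2 for each 1-bit:
2^2 + 2^4 + 2^6 + 2^7 + 2^11 + 2^12 + 2^14 + 2^19
= 4 + 16 + 64 + 128 + 2048 + 4096 + 16384 + 524288
= 547028



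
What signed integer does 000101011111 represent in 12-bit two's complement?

Binary: 000101011111
Sign bit: 0 (non-negative)
Read directly as an unsigned value:
000101011111 = 256 + 64 + 16 + 8 + 4 + 2 + 1 = 351
Value: 351



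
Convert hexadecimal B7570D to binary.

Convert each hex digit to 4 bits:
  B = 1011
  7 = 0111
  5 = 0101
  7 = 0111
  0 = 0000
  D = 1101
Concatenate: 101101110101011100001101



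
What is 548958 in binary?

Using repeated division by 2:
548958 ÷ 2 = 274479 remainder 0
274479 ÷ 2 = 137239 remainder 1
137239 ÷ 2 = 68619 remainder 1
68619 ÷ 2 = 34309 remainder 1
34309 ÷ 2 = 17154 remainder 1
17154 ÷ 2 = 8577 remainder 0
8577 ÷ 2 = 4288 remainder 1
4288 ÷ 2 = 2144 remainder 0
2144 ÷ 2 = 1072 remainder 0
1072 ÷ 2 = 536 remainder 0
536 ÷ 2 = 268 remainder 0
268 ÷ 2 = 134 remainder 0
134 ÷ 2 = 67 remainder 0
67 ÷ 2 = 33 remainder 1
33 ÷ 2 = 16 remainder 1
16 ÷ 2 = 8 remainder 0
8 ÷ 2 = 4 remainder 0
4 ÷ 2 = 2 remainder 0
2 ÷ 2 = 1 remainder 0
1 ÷ 2 = 0 remainder 1
Reading remainders bottom to top: 10000110000001011110



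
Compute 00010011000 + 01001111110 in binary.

Add column by column from the right: bit + bit + carry-in; write the sum mod 2, carry 1 when the sum is 2 or 3.
carry:  00111110000
        00010011000
+       01001111110
-------------------
       001100010110
(the carry out of the leftmost column, 0, becomes the leading bit)
Decimal check:
  00010011000 = 128 + 16 + 8 = 152
  01001111110 = 512 + 64 + 32 + 16 + 8 + 4 + 2 = 638
  152 + 638 = 790, and 001100010110 = 512 + 256 + 16 + 4 + 2 = 790 ✓



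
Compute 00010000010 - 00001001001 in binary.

Method 1 - Direct subtraction (column by column from the right: bit − bit − borrow-in; if negative, add 2 and borrow 1 from the next column):
borrow: 00011110010
        00010000010
-       00001001001
-------------------
        00000111001

Method 2 - Add two's complement:
Two's complement of 00001001001: invert → 11110110110, add 1 → 11110110111
  00010000010
+ 11110110111
-------------
 100000111001  (end carry out of the top bit = 1)
Discarding the end carry: 00000111001
Decimal check:
  00010000010 = 128 + 2 = 130
  00001001001 = 64 + 8 + 1 = 73
  130 - 73 = 57, and 00000111001 = 32 + 16 + 8 + 1 = 57 ✓



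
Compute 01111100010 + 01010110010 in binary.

Add column by column from the right: bit + bit + carry-in; write the sum mod 2, carry 1 when the sum is 2 or 3.
carry:  11111000100
        01111100010
+       01010110010
-------------------
       011010010100
(the carry out of the leftmost column, 0, becomes the leading bit)
Decimal check:
  01111100010 = 512 + 256 + 128 + 64 + 32 + 2 = 994
  01010110010 = 512 + 128 + 32 + 16 + 2 = 690
  994 + 690 = 1684, and 011010010100 = 1024 + 512 + 128 + 16 + 4 = 1684 ✓



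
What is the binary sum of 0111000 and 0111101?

Add column by column from the right: bit + bit + carry-in; write the sum mod 2, carry 1 when the sum is 2 or 3.
carry:  1110000
        0111000
+       0111101
---------------
       01110101
(the carry out of the leftmost column, 0, becomes the leading bit)
Decimal check:
  0111000 = 32 + 16 + 8 = 56
  0111101 = 32 + 16 + 8 + 4 + 1 = 61
  56 + 61 = 117, and 01110101 = 64 + 32 + 16 + 4 + 1 = 117 ✓



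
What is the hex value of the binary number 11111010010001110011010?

Group into 4-bit nibbles from right:
  0111 = 7
  1101 = D
  0010 = 2
  0011 = 3
  1001 = 9
  1010 = A
Result: 7D239A



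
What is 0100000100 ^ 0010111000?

XOR: 1 when bits differ
  0100000100
^ 0010111000
------------
  0110111100
Decimal: 260 ^ 184 = 444



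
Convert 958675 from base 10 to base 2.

Using repeated division by 2:
958675 ÷ 2 = 479337 remainder 1
479337 ÷ 2 = 239668 remainder 1
239668 ÷ 2 = 119834 remainder 0
119834 ÷ 2 = 59917 remainder 0
59917 ÷ 2 = 29958 remainder 1
29958 ÷ 2 = 14979 remainder 0
14979 ÷ 2 = 7489 remainder 1
7489 ÷ 2 = 3744 remainder 1
3744 ÷ 2 = 1872 remainder 0
1872 ÷ 2 = 936 remainder 0
936 ÷ 2 = 468 remainder 0
468 ÷ 2 = 234 remainder 0
234 ÷ 2 = 117 remainder 0
117 ÷ 2 = 58 remainder 1
58 ÷ 2 = 29 remainder 0
29 ÷ 2 = 14 remainder 1
14 ÷ 2 = 7 remainder 0
7 ÷ 2 = 3 remainder 1
3 ÷ 2 = 1 remainder 1
1 ÷ 2 = 0 remainder 1
Reading remainders bottom to top: 11101010000011010011



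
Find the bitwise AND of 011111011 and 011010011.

AND: 1 only when both bits are 1
  011111011
& 011010011
-----------
  011010011
Decimal: 251 & 211 = 211



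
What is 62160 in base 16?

Using repeated division by 16 (digits 10–15 are A–F):
62160 ÷ 16 = 3885 remainder 0
3885 ÷ 16 = 242 remainder 13 (D)
242 ÷ 16 = 15 remainder 2
15 ÷ 16 = 0 remainder 15 (F)
Reading remainders bottom to top: F2D0



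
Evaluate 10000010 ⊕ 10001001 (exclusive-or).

XOR: 1 when bits differ
  10000010
^ 10001001
----------
  00001011
Decimal: 130 ^ 137 = 11



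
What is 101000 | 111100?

OR: 1 when either bit is 1
  101000
| 111100
--------
  111100
Decimal: 40 | 60 = 60



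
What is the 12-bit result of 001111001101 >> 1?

Original: 001111001101 (decimal 973)
Shift right by 1 position
Drop the 1 low bit; fill with zero on the left
Result: 000111100110 (decimal 486)
Equivalent: 973 >> 1 = 973 ÷ 2^1 = 486



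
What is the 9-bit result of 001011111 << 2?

Original: 001011111 (decimal 95)
Shift left by 2 positions
Append 2 zeros on the right
Result: 101111100 (decimal 380)
Equivalent: 95 << 2 = 95 × 2^2 = 380



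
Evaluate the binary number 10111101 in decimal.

Sum of powers of 2 for each 1-bit:
2^0 + 2^2 + 2^3 + 2^4 + 2^5 + 2^7
= 1 + 4 + 8 + 16 + 32 + 128
= 189



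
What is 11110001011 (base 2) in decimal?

Sum of powers of 2 for each 1-bit:
2^0 + 2^1 + 2^3 + 2^7 + 2^8 + 2^9 + 2^10
= 1 + 2 + 8 + 128 + 256 + 512 + 1024
= 1931



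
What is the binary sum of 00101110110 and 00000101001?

Add column by column from the right: bit + bit + carry-in; write the sum mod 2, carry 1 when the sum is 2 or 3.
carry:  00011000000
        00101110110
+       00000101001
-------------------
       000110011111
(the carry out of the leftmost column, 0, becomes the leading bit)
Decimal check:
  00101110110 = 256 + 64 + 32 + 16 + 4 + 2 = 374
  00000101001 = 32 + 8 + 1 = 41
  374 + 41 = 415, and 000110011111 = 256 + 128 + 16 + 8 + 4 + 2 + 1 = 415 ✓



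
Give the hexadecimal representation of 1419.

Using repeated division by 16 (digits 10–15 are A–F):
1419 ÷ 16 = 88 remainder 11 (B)
88 ÷ 16 = 5 remainder 8
5 ÷ 16 = 0 remainder 5
Reading remainders bottom to top: 58B



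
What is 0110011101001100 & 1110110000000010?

AND: 1 only when both bits are 1
  0110011101001100
& 1110110000000010
------------------
  0110010000000000
Decimal: 26444 & 60418 = 25600



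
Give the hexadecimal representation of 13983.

Using repeated division by 16 (digits 10–15 are A–F):
13983 ÷ 16 = 873 remainder 15 (F)
873 ÷ 16 = 54 remainder 9
54 ÷ 16 = 3 remainder 6
3 ÷ 16 = 0 remainder 3
Reading remainders bottom to top: 369F



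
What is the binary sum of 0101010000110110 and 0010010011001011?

Add column by column from the right: bit + bit + carry-in; write the sum mod 2, carry 1 when the sum is 2 or 3.
carry:  0000100111111100
        0101010000110110
+       0010010011001011
------------------------
       00111100100000001
(the carry out of the leftmost column, 0, becomes the leading bit)
Decimal check:
  0101010000110110 = 16384 + 4096 + 1024 + 32 + 16 + 4 + 2 = 21558
  0010010011001011 = 8192 + 1024 + 128 + 64 + 8 + 2 + 1 = 9419
  21558 + 9419 = 30977, and 00111100100000001 = 16384 + 8192 + 4096 + 2048 + 256 + 1 = 30977 ✓



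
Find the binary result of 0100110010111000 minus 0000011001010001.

Method 1 - Direct subtraction (column by column from the right: bit − bit − borrow-in; if negative, add 2 and borrow 1 from the next column):
borrow: 0000110010001110
        0100110010111000
-       0000011001010001
------------------------
        0100011001100111

Method 2 - Add two's complement:
Two's complement of 0000011001010001: invert → 1111100110101110, add 1 → 1111100110101111
  0100110010111000
+ 1111100110101111
------------------
 10100011001100111  (end carry out of the top bit = 1)
Discarding the end carry: 0100011001100111
Decimal check:
  0100110010111000 = 16384 + 2048 + 1024 + 128 + 32 + 16 + 8 = 19640
  0000011001010001 = 1024 + 512 + 64 + 16 + 1 = 1617
  19640 - 1617 = 18023, and 0100011001100111 = 16384 + 1024 + 512 + 64 + 32 + 4 + 2 + 1 = 18023 ✓



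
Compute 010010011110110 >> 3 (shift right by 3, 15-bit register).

Original: 010010011110110 (decimal 9462)
Shift right by 3 positions
Drop the 3 low bits; fill with zeros on the left
Result: 000010010011110 (decimal 1182)
Equivalent: 9462 >> 3 = 9462 ÷ 2^3 = 1182



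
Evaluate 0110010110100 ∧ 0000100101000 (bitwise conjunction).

AND: 1 only when both bits are 1
  0110010110100
& 0000100101000
---------------
  0000000100000
Decimal: 3252 & 296 = 32



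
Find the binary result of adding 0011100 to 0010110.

Add column by column from the right: bit + bit + carry-in; write the sum mod 2, carry 1 when the sum is 2 or 3.
carry:  0111000
        0011100
+       0010110
---------------
       00110010
(the carry out of the leftmost column, 0, becomes the leading bit)
Decimal check:
  0011100 = 16 + 8 + 4 = 28
  0010110 = 16 + 4 + 2 = 22
  28 + 22 = 50, and 00110010 = 32 + 16 + 2 = 50 ✓



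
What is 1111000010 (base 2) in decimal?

Sum of powers of 2 for each 1-bit:
2^1 + 2^6 + 2^7 + 2^8 + 2^9
= 2 + 64 + 128 + 256 + 512
= 962



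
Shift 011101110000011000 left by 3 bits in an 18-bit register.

Original: 011101110000011000 (decimal 121880)
Shift left by 3 positions
Append 3 zeros on the right and drop the 3 high bits that overflow the 18-bit width
Result: 101110000011000000 (decimal 188608)
Equivalent: 121880 << 3 = 121880 × 2^3 = 975040, truncated to 18 bits = 188608



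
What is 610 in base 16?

Using repeated division by 16 (digits 10–15 are A–F):
610 ÷ 16 = 38 remainder 2
38 ÷ 16 = 2 remainder 6
2 ÷ 16 = 0 remainder 2
Reading remainders bottom to top: 262



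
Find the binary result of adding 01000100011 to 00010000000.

Add column by column from the right: bit + bit + carry-in; write the sum mod 2, carry 1 when the sum is 2 or 3.
carry:  00000000000
        01000100011
+       00010000000
-------------------
       001010100011
(the carry out of the leftmost column, 0, becomes the leading bit)
Decimal check:
  01000100011 = 512 + 32 + 2 + 1 = 547
  00010000000 = 128
  547 + 128 = 675, and 001010100011 = 512 + 128 + 32 + 2 + 1 = 675 ✓



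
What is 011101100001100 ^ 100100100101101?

XOR: 1 when bits differ
  011101100001100
^ 100100100101101
-----------------
  111001000100001
Decimal: 15116 ^ 18733 = 29217



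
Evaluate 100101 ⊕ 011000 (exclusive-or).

XOR: 1 when bits differ
  100101
^ 011000
--------
  111101
Decimal: 37 ^ 24 = 61



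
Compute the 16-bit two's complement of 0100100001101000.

Original: 0100100001101000
Step 1 - Invert all bits: 1011011110010111
Step 2 - Add 1: 1011011110011000
Verification: 0100100001101000 + 1011011110011000 = 10000000000000000; discarding the end carry (carry out of the top bit) leaves the 16-bit value 0000000000000000, as required for x + (-x)



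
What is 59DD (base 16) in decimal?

Expand by place value (powers of 16):
Digit values: D = 13
59DD = 5 × 16^3 + 9 × 16^2 + 13 × 16^1 + 13 × 16^0
= 5 × 4096 + 9 × 256 + 13 × 16 + 13 × 1
= 20480 + 2304 + 208 + 13
= 23005



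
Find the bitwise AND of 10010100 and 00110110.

AND: 1 only when both bits are 1
  10010100
& 00110110
----------
  00010100
Decimal: 148 & 54 = 20



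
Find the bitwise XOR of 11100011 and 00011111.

XOR: 1 when bits differ
  11100011
^ 00011111
----------
  11111100
Decimal: 227 ^ 31 = 252



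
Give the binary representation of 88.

Using repeated division by 2:
88 ÷ 2 = 44 remainder 0
44 ÷ 2 = 22 remainder 0
22 ÷ 2 = 11 remainder 0
11 ÷ 2 = 5 remainder 1
5 ÷ 2 = 2 remainder 1
2 ÷ 2 = 1 remainder 0
1 ÷ 2 = 0 remainder 1
Reading remainders bottom to top: 1011000



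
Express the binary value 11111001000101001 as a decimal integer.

Sum of powers of 2 for each 1-bit:
2^0 + 2^3 + 2^5 + 2^9 + 2^12 + 2^13 + 2^14 + 2^15 + 2^16
= 1 + 8 + 32 + 512 + 4096 + 8192 + 16384 + 32768 + 65536
= 127529



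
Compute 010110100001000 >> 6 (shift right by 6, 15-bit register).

Original: 010110100001000 (decimal 11528)
Shift right by 6 positions
Drop the 6 low bits; fill with zeros on the left
Result: 000000010110100 (decimal 180)
Equivalent: 11528 >> 6 = 11528 ÷ 2^6 = 180



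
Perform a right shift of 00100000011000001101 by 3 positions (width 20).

Original: 00100000011000001101 (decimal 132621)
Shift right by 3 positions
Drop the 3 low bits; fill with zeros on the left
Result: 00000100000011000001 (decimal 16577)
Equivalent: 132621 >> 3 = 132621 ÷ 2^3 = 16577



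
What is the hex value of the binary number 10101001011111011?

Group into 4-bit nibbles from right:
  0001 = 1
  0101 = 5
  0010 = 2
  1111 = F
  1011 = B
Result: 152FB



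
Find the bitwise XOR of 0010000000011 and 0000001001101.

XOR: 1 when bits differ
  0010000000011
^ 0000001001101
---------------
  0010001001110
Decimal: 1027 ^ 77 = 1102



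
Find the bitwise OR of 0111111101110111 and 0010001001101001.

OR: 1 when either bit is 1
  0111111101110111
| 0010001001101001
------------------
  0111111101111111
Decimal: 32631 | 8809 = 32639



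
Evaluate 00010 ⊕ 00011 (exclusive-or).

XOR: 1 when bits differ
  00010
^ 00011
-------
  00001
Decimal: 2 ^ 3 = 1



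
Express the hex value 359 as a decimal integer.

Expand by place value (powers of 16):
359 = 3 × 16^2 + 5 × 16^1 + 9 × 16^0
= 3 × 256 + 5 × 16 + 9 × 1
= 768 + 80 + 9
= 857



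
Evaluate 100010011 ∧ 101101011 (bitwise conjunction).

AND: 1 only when both bits are 1
  100010011
& 101101011
-----------
  100000011
Decimal: 275 & 363 = 259



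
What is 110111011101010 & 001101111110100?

AND: 1 only when both bits are 1
  110111011101010
& 001101111110100
-----------------
  000101011100000
Decimal: 28394 & 7156 = 2784



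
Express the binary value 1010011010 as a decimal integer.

Sum of powers of 2 for each 1-bit:
2^1 + 2^3 + 2^4 + 2^7 + 2^9
= 2 + 8 + 16 + 128 + 512
= 666



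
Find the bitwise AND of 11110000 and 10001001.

AND: 1 only when both bits are 1
  11110000
& 10001001
----------
  10000000
Decimal: 240 & 137 = 128



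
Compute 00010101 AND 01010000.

AND: 1 only when both bits are 1
  00010101
& 01010000
----------
  00010000
Decimal: 21 & 80 = 16



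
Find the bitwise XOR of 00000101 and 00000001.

XOR: 1 when bits differ
  00000101
^ 00000001
----------
  00000100
Decimal: 5 ^ 1 = 4



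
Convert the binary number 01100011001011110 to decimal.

Sum of powers of 2 for each 1-bit:
2^1 + 2^2 + 2^3 + 2^4 + 2^6 + 2^9 + 2^10 + 2^14 + 2^15
= 2 + 4 + 8 + 16 + 64 + 512 + 1024 + 16384 + 32768
= 50782



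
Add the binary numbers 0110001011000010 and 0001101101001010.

Add column by column from the right: bit + bit + carry-in; write the sum mod 2, carry 1 when the sum is 2 or 3.
carry:  0000011110000100
        0110001011000010
+       0001101101001010
------------------------
       00111111000001100
(the carry out of the leftmost column, 0, becomes the leading bit)
Decimal check:
  0110001011000010 = 16384 + 8192 + 512 + 128 + 64 + 2 = 25282
  0001101101001010 = 4096 + 2048 + 512 + 256 + 64 + 8 + 2 = 6986
  25282 + 6986 = 32268, and 00111111000001100 = 16384 + 8192 + 4096 + 2048 + 1024 + 512 + 8 + 4 = 32268 ✓



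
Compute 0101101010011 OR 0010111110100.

OR: 1 when either bit is 1
  0101101010011
| 0010111110100
---------------
  0111111110111
Decimal: 2899 | 1524 = 4087



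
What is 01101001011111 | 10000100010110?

OR: 1 when either bit is 1
  01101001011111
| 10000100010110
----------------
  11101101011111
Decimal: 6751 | 8470 = 15199



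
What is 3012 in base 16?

Using repeated division by 16 (digits 10–15 are A–F):
3012 ÷ 16 = 188 remainder 4
188 ÷ 16 = 11 remainder 12 (C)
11 ÷ 16 = 0 remainder 11 (B)
Reading remainders bottom to top: BC4



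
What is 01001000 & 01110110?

AND: 1 only when both bits are 1
  01001000
& 01110110
----------
  01000000
Decimal: 72 & 118 = 64



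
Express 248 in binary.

Using repeated division by 2:
248 ÷ 2 = 124 remainder 0
124 ÷ 2 = 62 remainder 0
62 ÷ 2 = 31 remainder 0
31 ÷ 2 = 15 remainder 1
15 ÷ 2 = 7 remainder 1
7 ÷ 2 = 3 remainder 1
3 ÷ 2 = 1 remainder 1
1 ÷ 2 = 0 remainder 1
Reading remainders bottom to top: 11111000



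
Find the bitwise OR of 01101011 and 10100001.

OR: 1 when either bit is 1
  01101011
| 10100001
----------
  11101011
Decimal: 107 | 161 = 235



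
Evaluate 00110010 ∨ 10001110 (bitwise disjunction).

OR: 1 when either bit is 1
  00110010
| 10001110
----------
  10111110
Decimal: 50 | 142 = 190



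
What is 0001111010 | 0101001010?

OR: 1 when either bit is 1
  0001111010
| 0101001010
------------
  0101111010
Decimal: 122 | 330 = 378



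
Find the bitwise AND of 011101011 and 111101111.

AND: 1 only when both bits are 1
  011101011
& 111101111
-----------
  011101011
Decimal: 235 & 495 = 235



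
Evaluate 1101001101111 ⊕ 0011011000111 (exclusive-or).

XOR: 1 when bits differ
  1101001101111
^ 0011011000111
---------------
  1110010101000
Decimal: 6767 ^ 1735 = 7336



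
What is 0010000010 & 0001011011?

AND: 1 only when both bits are 1
  0010000010
& 0001011011
------------
  0000000010
Decimal: 130 & 91 = 2



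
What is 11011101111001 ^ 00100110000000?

XOR: 1 when bits differ
  11011101111001
^ 00100110000000
----------------
  11111011111001
Decimal: 14201 ^ 2432 = 16121



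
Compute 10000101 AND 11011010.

AND: 1 only when both bits are 1
  10000101
& 11011010
----------
  10000000
Decimal: 133 & 218 = 128



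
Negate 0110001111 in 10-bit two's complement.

Original: 0110001111
Step 1 - Invert all bits: 1001110000
Step 2 - Add 1: 1001110001
Verification: 0110001111 + 1001110001 = 10000000000; discarding the end carry (carry out of the top bit) leaves the 10-bit value 0000000000, as required for x + (-x)



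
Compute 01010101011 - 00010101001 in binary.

Method 1 - Direct subtraction (column by column from the right: bit − bit − borrow-in; if negative, add 2 and borrow 1 from the next column):
borrow: 00000000000
        01010101011
-       00010101001
-------------------
        01000000010

Method 2 - Add two's complement:
Two's complement of 00010101001: invert → 11101010110, add 1 → 11101010111
  01010101011
+ 11101010111
-------------
 101000000010  (end carry out of the top bit = 1)
Discarding the end carry: 01000000010
Decimal check:
  01010101011 = 512 + 128 + 32 + 8 + 2 + 1 = 683
  00010101001 = 128 + 32 + 8 + 1 = 169
  683 - 169 = 514, and 01000000010 = 512 + 2 = 514 ✓



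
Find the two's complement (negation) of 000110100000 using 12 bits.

Original: 000110100000
Step 1 - Invert all bits: 111001011111
Step 2 - Add 1: 111001100000
Verification: 000110100000 + 111001100000 = 1000000000000; discarding the end carry (carry out of the top bit) leaves the 12-bit value 000000000000, as required for x + (-x)



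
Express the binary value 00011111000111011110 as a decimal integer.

Sum of powers of 2 for each 1-bit:
2^1 + 2^2 + 2^3 + 2^4 + 2^6 + 2^7 + 2^8 + 2^12 + 2^13 + 2^14 + 2^15 + 2^16
= 2 + 4 + 8 + 16 + 64 + 128 + 256 + 4096 + 8192 + 16384 + 32768 + 65536
= 127454



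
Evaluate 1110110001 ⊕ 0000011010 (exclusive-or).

XOR: 1 when bits differ
  1110110001
^ 0000011010
------------
  1110101011
Decimal: 945 ^ 26 = 939



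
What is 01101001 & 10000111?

AND: 1 only when both bits are 1
  01101001
& 10000111
----------
  00000001
Decimal: 105 & 135 = 1



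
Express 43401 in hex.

Using repeated division by 16 (digits 10–15 are A–F):
43401 ÷ 16 = 2712 remainder 9
2712 ÷ 16 = 169 remainder 8
169 ÷ 16 = 10 remainder 9
10 ÷ 16 = 0 remainder 10 (A)
Reading remainders bottom to top: A989



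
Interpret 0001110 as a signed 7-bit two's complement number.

Binary: 0001110
Sign bit: 0 (non-negative)
Read directly as an unsigned value:
0001110 = 8 + 4 + 2 = 14
Value: 14



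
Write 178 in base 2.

Using repeated division by 2:
178 ÷ 2 = 89 remainder 0
89 ÷ 2 = 44 remainder 1
44 ÷ 2 = 22 remainder 0
22 ÷ 2 = 11 remainder 0
11 ÷ 2 = 5 remainder 1
5 ÷ 2 = 2 remainder 1
2 ÷ 2 = 1 remainder 0
1 ÷ 2 = 0 remainder 1
Reading remainders bottom to top: 10110010



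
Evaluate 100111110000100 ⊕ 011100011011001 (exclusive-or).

XOR: 1 when bits differ
  100111110000100
^ 011100011011001
-----------------
  111011101011101
Decimal: 20356 ^ 14553 = 30557



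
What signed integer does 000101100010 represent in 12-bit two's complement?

Binary: 000101100010
Sign bit: 0 (non-negative)
Read directly as an unsigned value:
000101100010 = 256 + 64 + 32 + 2 = 354
Value: 354



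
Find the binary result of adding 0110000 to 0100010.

Add column by column from the right: bit + bit + carry-in; write the sum mod 2, carry 1 when the sum is 2 or 3.
carry:  1000000
        0110000
+       0100010
---------------
       01010010
(the carry out of the leftmost column, 0, becomes the leading bit)
Decimal check:
  0110000 = 32 + 16 = 48
  0100010 = 32 + 2 = 34
  48 + 34 = 82, and 01010010 = 64 + 16 + 2 = 82 ✓



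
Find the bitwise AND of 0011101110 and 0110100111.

AND: 1 only when both bits are 1
  0011101110
& 0110100111
------------
  0010100110
Decimal: 238 & 423 = 166



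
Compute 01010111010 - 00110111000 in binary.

Method 1 - Direct subtraction (column by column from the right: bit − bit − borrow-in; if negative, add 2 and borrow 1 from the next column):
borrow: 01000000000
        01010111010
-       00110111000
-------------------
        00100000010

Method 2 - Add two's complement:
Two's complement of 00110111000: invert → 11001000111, add 1 → 11001001000
  01010111010
+ 11001001000
-------------
 100100000010  (end carry out of the top bit = 1)
Discarding the end carry: 00100000010
Decimal check:
  01010111010 = 512 + 128 + 32 + 16 + 8 + 2 = 698
  00110111000 = 256 + 128 + 32 + 16 + 8 = 440
  698 - 440 = 258, and 00100000010 = 256 + 2 = 258 ✓



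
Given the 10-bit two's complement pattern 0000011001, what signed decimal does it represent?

Binary: 0000011001
Sign bit: 0 (non-negative)
Read directly as an unsigned value:
0000011001 = 16 + 8 + 1 = 25
Value: 25



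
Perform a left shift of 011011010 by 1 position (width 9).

Original: 011011010 (decimal 218)
Shift left by 1 position
Append 1 zero on the right
Result: 110110100 (decimal 436)
Equivalent: 218 << 1 = 218 × 2^1 = 436



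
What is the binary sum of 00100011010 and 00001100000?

Add column by column from the right: bit + bit + carry-in; write the sum mod 2, carry 1 when the sum is 2 or 3.
carry:  00000000000
        00100011010
+       00001100000
-------------------
       000101111010
(the carry out of the leftmost column, 0, becomes the leading bit)
Decimal check:
  00100011010 = 256 + 16 + 8 + 2 = 282
  00001100000 = 64 + 32 = 96
  282 + 96 = 378, and 000101111010 = 256 + 64 + 32 + 16 + 8 + 2 = 378 ✓



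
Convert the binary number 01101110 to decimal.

Sum of powers of 2 for each 1-bit:
2^1 + 2^2 + 2^3 + 2^5 + 2^6
= 2 + 4 + 8 + 32 + 64
= 110



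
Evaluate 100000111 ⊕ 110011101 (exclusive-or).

XOR: 1 when bits differ
  100000111
^ 110011101
-----------
  010011010
Decimal: 263 ^ 413 = 154



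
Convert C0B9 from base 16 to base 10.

Expand by place value (powers of 16):
Digit values: C = 12, B = 11
C0B9 = 12 × 16^3 + 0 × 16^2 + 11 × 16^1 + 9 × 16^0
= 12 × 4096 + 0 × 256 + 11 × 16 + 9 × 1
= 49152 + 0 + 176 + 9
= 49337



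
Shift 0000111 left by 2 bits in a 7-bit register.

Original: 0000111 (decimal 7)
Shift left by 2 positions
Append 2 zeros on the right
Result: 0011100 (decimal 28)
Equivalent: 7 << 2 = 7 × 2^2 = 28



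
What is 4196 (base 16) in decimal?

Expand by place value (powers of 16):
4196 = 4 × 16^3 + 1 × 16^2 + 9 × 16^1 + 6 × 16^0
= 4 × 4096 + 1 × 256 + 9 × 16 + 6 × 1
= 16384 + 256 + 144 + 6
= 16790



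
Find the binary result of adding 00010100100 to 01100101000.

Add column by column from the right: bit + bit + carry-in; write the sum mod 2, carry 1 when the sum is 2 or 3.
carry:  00001000000
        00010100100
+       01100101000
-------------------
       001111001100
(the carry out of the leftmost column, 0, becomes the leading bit)
Decimal check:
  00010100100 = 128 + 32 + 4 = 164
  01100101000 = 512 + 256 + 32 + 8 = 808
  164 + 808 = 972, and 001111001100 = 512 + 256 + 128 + 64 + 8 + 4 = 972 ✓



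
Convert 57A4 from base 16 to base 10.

Expand by place value (powers of 16):
Digit values: A = 10
57A4 = 5 × 16^3 + 7 × 16^2 + 10 × 16^1 + 4 × 16^0
= 5 × 4096 + 7 × 256 + 10 × 16 + 4 × 1
= 20480 + 1792 + 160 + 4
= 22436



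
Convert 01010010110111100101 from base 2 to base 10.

Sum of powers of 2 for each 1-bit:
2^0 + 2^2 + 2^5 + 2^6 + 2^7 + 2^8 + 2^10 + 2^11 + 2^13 + 2^16 + 2^18
= 1 + 4 + 32 + 64 + 128 + 256 + 1024 + 2048 + 8192 + 65536 + 262144
= 339429



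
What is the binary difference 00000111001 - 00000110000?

Method 1 - Direct subtraction (column by column from the right: bit − bit − borrow-in; if negative, add 2 and borrow 1 from the next column):
borrow: 00000000000
        00000111001
-       00000110000
-------------------
        00000001001

Method 2 - Add two's complement:
Two's complement of 00000110000: invert → 11111001111, add 1 → 11111010000
  00000111001
+ 11111010000
-------------
 100000001001  (end carry out of the top bit = 1)
Discarding the end carry: 00000001001
Decimal check:
  00000111001 = 32 + 16 + 8 + 1 = 57
  00000110000 = 32 + 16 = 48
  57 - 48 = 9, and 00000001001 = 8 + 1 = 9 ✓



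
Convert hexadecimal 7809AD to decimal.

Expand by place value (powers of 16):
Digit values: A = 10, D = 13
7809AD = 7 × 16^5 + 8 × 16^4 + 0 × 16^3 + 9 × 16^2 + 10 × 16^1 + 13 × 16^0
= 7 × 1048576 + 8 × 65536 + 0 × 4096 + 9 × 256 + 10 × 16 + 13 × 1
= 7340032 + 524288 + 0 + 2304 + 160 + 13
= 7866797



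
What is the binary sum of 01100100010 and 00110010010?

Add column by column from the right: bit + bit + carry-in; write the sum mod 2, carry 1 when the sum is 2 or 3.
carry:  11000000100
        01100100010
+       00110010010
-------------------
       010010110100
(the carry out of the leftmost column, 0, becomes the leading bit)
Decimal check:
  01100100010 = 512 + 256 + 32 + 2 = 802
  00110010010 = 256 + 128 + 16 + 2 = 402
  802 + 402 = 1204, and 010010110100 = 1024 + 128 + 32 + 16 + 4 = 1204 ✓



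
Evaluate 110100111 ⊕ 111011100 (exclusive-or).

XOR: 1 when bits differ
  110100111
^ 111011100
-----------
  001111011
Decimal: 423 ^ 476 = 123



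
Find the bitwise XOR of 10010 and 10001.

XOR: 1 when bits differ
  10010
^ 10001
-------
  00011
Decimal: 18 ^ 17 = 3



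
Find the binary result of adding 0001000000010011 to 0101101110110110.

Add column by column from the right: bit + bit + carry-in; write the sum mod 2, carry 1 when the sum is 2 or 3.
carry:  0010000001101100
        0001000000010011
+       0101101110110110
------------------------
       00110101111001001
(the carry out of the leftmost column, 0, becomes the leading bit)
Decimal check:
  0001000000010011 = 4096 + 16 + 2 + 1 = 4115
  0101101110110110 = 16384 + 4096 + 2048 + 512 + 256 + 128 + 32 + 16 + 4 + 2 = 23478
  4115 + 23478 = 27593, and 00110101111001001 = 16384 + 8192 + 2048 + 512 + 256 + 128 + 64 + 8 + 1 = 27593 ✓



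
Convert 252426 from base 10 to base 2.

Using repeated division by 2:
252426 ÷ 2 = 126213 remainder 0
126213 ÷ 2 = 63106 remainder 1
63106 ÷ 2 = 31553 remainder 0
31553 ÷ 2 = 15776 remainder 1
15776 ÷ 2 = 7888 remainder 0
7888 ÷ 2 = 3944 remainder 0
3944 ÷ 2 = 1972 remainder 0
1972 ÷ 2 = 986 remainder 0
986 ÷ 2 = 493 remainder 0
493 ÷ 2 = 246 remainder 1
246 ÷ 2 = 123 remainder 0
123 ÷ 2 = 61 remainder 1
61 ÷ 2 = 30 remainder 1
30 ÷ 2 = 15 remainder 0
15 ÷ 2 = 7 remainder 1
7 ÷ 2 = 3 remainder 1
3 ÷ 2 = 1 remainder 1
1 ÷ 2 = 0 remainder 1
Reading remainders bottom to top: 111101101000001010



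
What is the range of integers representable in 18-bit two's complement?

For 18-bit two's complement:
Minimum: -2^17 = -131072
Maximum: 2^17 - 1 = 131071



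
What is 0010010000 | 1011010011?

OR: 1 when either bit is 1
  0010010000
| 1011010011
------------
  1011010011
Decimal: 144 | 723 = 723



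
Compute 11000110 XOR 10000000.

XOR: 1 when bits differ
  11000110
^ 10000000
----------
  01000110
Decimal: 198 ^ 128 = 70



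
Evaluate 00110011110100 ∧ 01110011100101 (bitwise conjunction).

AND: 1 only when both bits are 1
  00110011110100
& 01110011100101
----------------
  00110011100100
Decimal: 3316 & 7397 = 3300



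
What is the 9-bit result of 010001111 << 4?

Original: 010001111 (decimal 143)
Shift left by 4 positions
Append 4 zeros on the right and drop the 4 high bits that overflow the 9-bit width
Result: 011110000 (decimal 240)
Equivalent: 143 << 4 = 143 × 2^4 = 2288, truncated to 9 bits = 240



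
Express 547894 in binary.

Using repeated division by 2:
547894 ÷ 2 = 273947 remainder 0
273947 ÷ 2 = 136973 remainder 1
136973 ÷ 2 = 68486 remainder 1
68486 ÷ 2 = 34243 remainder 0
34243 ÷ 2 = 17121 remainder 1
17121 ÷ 2 = 8560 remainder 1
8560 ÷ 2 = 4280 remainder 0
4280 ÷ 2 = 2140 remainder 0
2140 ÷ 2 = 1070 remainder 0
1070 ÷ 2 = 535 remainder 0
535 ÷ 2 = 267 remainder 1
267 ÷ 2 = 133 remainder 1
133 ÷ 2 = 66 remainder 1
66 ÷ 2 = 33 remainder 0
33 ÷ 2 = 16 remainder 1
16 ÷ 2 = 8 remainder 0
8 ÷ 2 = 4 remainder 0
4 ÷ 2 = 2 remainder 0
2 ÷ 2 = 1 remainder 0
1 ÷ 2 = 0 remainder 1
Reading remainders bottom to top: 10000101110000110110



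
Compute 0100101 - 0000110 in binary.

Method 1 - Direct subtraction (column by column from the right: bit − bit − borrow-in; if negative, add 2 and borrow 1 from the next column):
borrow: 0111100
        0100101
-       0000110
---------------
        0011111

Method 2 - Add two's complement:
Two's complement of 0000110: invert → 1111001, add 1 → 1111010
  0100101
+ 1111010
---------
 10011111  (end carry out of the top bit = 1)
Discarding the end carry: 0011111
Decimal check:
  0100101 = 32 + 4 + 1 = 37
  0000110 = 4 + 2 = 6
  37 - 6 = 31, and 0011111 = 16 + 8 + 4 + 2 + 1 = 31 ✓



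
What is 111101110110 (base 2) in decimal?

Sum of powers of 2 for each 1-bit:
2^1 + 2^2 + 2^4 + 2^5 + 2^6 + 2^8 + 2^9 + 2^10 + 2^11
= 2 + 4 + 16 + 32 + 64 + 256 + 512 + 1024 + 2048
= 3958

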